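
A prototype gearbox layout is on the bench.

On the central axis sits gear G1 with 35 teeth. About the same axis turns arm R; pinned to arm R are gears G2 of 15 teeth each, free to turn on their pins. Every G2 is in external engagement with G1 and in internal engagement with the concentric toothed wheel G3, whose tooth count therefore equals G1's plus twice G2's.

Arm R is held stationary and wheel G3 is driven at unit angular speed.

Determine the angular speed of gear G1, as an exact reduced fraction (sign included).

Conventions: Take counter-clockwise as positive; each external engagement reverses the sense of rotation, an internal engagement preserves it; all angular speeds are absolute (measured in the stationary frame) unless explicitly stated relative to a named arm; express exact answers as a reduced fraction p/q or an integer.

-13/7

recognized (axles ride arm R): planetary set, 35/15/65 teeth
ring teeth: 35 + 2·15 = 65
35(ω_sun−ω_arm) = −65(ω_ring−ω_arm),  ω_arm = 0, ω_ring = 1
ω_sun = 0 − (65/35)(1−0) = -13/7
exact speed ratio = -13/7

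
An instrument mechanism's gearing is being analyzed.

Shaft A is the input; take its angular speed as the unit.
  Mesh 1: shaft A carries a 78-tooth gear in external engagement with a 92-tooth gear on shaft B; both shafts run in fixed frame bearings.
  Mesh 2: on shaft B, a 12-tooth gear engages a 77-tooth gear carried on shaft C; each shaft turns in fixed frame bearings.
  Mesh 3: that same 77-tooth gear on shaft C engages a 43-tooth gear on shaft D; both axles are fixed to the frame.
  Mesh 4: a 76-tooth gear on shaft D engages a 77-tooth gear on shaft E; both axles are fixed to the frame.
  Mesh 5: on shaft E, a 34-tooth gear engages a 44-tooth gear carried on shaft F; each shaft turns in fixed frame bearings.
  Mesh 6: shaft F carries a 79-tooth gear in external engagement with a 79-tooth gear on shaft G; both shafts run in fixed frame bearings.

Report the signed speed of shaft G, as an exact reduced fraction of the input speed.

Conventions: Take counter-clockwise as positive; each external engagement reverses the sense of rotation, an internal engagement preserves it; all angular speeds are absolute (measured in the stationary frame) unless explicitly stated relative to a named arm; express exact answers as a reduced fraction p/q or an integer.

151164/837683

6-mesh fixed-axis compound train (all bearings frame-fixed)
mesh 1 [78T→92T]: |ω|/ω_in = 1×78/92 = 39/46, sense flips to −
mesh 2 [12T→77T]: |ω|/ω_in = (39/46)×12/77 = 234/1771, sense flips to +
mesh 3 [77T→43T]: |ω|/ω_in = (234/1771)×77/43 = 234/989, sense flips to −
mesh 4 [76T→77T]: |ω|/ω_in = (234/989)×76/77 = 17784/76153, sense flips to +
mesh 5 [34T→44T]: |ω|/ω_in = (17784/76153)×34/44 = 151164/837683, sense flips to −
mesh 6 [79T→79T]: |ω|/ω_in = (151164/837683)×79/79 = 151164/837683, sense flips to +
signed output speed (× input speed) = 151164/837683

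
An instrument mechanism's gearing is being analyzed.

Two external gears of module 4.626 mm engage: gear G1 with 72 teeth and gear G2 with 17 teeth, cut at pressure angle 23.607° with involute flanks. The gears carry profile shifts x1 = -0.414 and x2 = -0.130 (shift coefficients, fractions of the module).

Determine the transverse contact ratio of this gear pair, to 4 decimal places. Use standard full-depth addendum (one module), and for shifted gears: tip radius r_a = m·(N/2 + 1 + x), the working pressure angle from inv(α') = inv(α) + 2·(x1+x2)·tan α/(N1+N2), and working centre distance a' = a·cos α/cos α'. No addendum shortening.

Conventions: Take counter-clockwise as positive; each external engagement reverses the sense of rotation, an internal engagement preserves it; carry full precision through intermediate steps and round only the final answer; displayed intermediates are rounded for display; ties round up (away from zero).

1.6220

single-mesh involute tooth geometry (72T engaging 17T at module 4.626)
base radii: r_b1 = 152.599237, r_b2 = 36.030375
tip radii: r_a1 = 169.246836, r_a2 = 43.345620
inv(α') = inv(23.607°) + 2·(-0.414-0.130)·tan α/(72+17) = 0.01967225  ⇒  α' = 21.86517°
a' = a·cos α / cos α' = 205.8570·cos 23.607°/cos 21.86517° = 203.250911
action lengths: √(r_a1²−r_b1²) = 73.198118, √(r_a2²−r_b2²) = 24.096780
base pitch p_b = π·m·cos α = 13.316796
CR = (73.198118 + 24.096780 − 203.250911·sin 21.86517°)/13.316796 = 1.621970
contact ratio ≈ 1.6220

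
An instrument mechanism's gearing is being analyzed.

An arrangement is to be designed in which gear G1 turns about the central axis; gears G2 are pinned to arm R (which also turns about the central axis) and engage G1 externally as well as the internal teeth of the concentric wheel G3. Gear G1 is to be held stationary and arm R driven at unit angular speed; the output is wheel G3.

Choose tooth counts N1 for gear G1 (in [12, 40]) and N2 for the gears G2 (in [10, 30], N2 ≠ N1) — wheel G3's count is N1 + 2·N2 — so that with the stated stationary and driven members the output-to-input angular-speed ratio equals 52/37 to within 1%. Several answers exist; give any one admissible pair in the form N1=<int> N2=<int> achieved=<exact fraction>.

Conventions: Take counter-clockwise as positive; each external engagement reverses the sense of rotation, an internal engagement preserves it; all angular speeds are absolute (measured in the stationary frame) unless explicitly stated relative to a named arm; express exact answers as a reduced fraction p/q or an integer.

N1=15 N2=11 achieved=52/37

class = planetary set [ratio 52/37 wanted; Willis about the carrier]
Willis with ω_sun = 0: ω_ring/ω_arm = (N1+N3)/N3; set equal to 52/37  ⇒  N3/N1 = 1/(52/37 − 1) = 37/15
N3 = N1 + 2·N2  ⇒  N2/N1 = (N3/N1 − 1)/2 = (37/15 − 1)/2 = 11/15
smallest multiple with N1 ≥ 12 and N2 ≥ 10: k = 1  ⇒  N1 = 1·15 = 15, N2 = 1·11 = 11 (N1 ≤ 40, N2 ≤ 30, N2 ≠ N1 ✓), N3 = 15 + 2·11 = 37
check: (N1+N3)/N3 with N1 = 15, N3 = 37 gives 52/37; |achieved − target| = 0 ≤ 13/925 ✓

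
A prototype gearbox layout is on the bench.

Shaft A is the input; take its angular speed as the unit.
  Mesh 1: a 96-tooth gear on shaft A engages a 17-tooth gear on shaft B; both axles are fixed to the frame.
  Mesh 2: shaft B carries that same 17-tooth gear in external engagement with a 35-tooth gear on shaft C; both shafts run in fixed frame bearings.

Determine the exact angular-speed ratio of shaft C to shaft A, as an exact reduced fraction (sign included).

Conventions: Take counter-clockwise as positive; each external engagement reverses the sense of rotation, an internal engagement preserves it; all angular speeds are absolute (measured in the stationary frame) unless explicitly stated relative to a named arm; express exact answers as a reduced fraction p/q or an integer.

class = fixed-axis compound train [2 meshes; 2 ratios multiply, 2 sense flips]
mesh 1 [96T→17T]: running ratio 96/17, sense −
mesh 2 [17T→35T]: running ratio 96/35, sense +
ω_out/ω_in = 96/35

96/35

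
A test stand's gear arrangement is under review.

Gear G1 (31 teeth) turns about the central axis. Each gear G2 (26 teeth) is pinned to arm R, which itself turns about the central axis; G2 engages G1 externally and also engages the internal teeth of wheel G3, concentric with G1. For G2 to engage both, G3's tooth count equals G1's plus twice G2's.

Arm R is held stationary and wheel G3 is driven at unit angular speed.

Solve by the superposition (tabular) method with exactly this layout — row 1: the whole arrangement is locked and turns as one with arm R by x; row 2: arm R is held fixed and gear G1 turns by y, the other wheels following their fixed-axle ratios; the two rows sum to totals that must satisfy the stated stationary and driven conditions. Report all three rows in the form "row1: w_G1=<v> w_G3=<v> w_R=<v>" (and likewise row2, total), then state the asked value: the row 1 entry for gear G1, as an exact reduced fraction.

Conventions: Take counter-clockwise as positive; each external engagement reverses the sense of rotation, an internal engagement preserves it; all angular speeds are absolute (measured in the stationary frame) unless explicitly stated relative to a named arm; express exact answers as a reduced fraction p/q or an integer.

row1: w_G1=0 w_G3=0 w_R=0
row2: w_G1=-83/31 w_G3=1 w_R=0
total: w_G1=-83/31 w_G3=1 w_R=0
asked value: 0

topology: planetary set — G1 31T / G2 26T / G3 83T, arm = carrier (Willis)
superposition row 1 [locked train]: every member turns x
superposition row 2 [arm held]: sun y, ring −(31/83)·y, arm 0
boundary: total ω_arm = x = 0 and total ω_ring = x − (31/83)·y = 1  ⇒  y = -83/31, x = 0
row 2 ring = −(31/83)·(-83/31) = 1
totals (row 1 + row 2): sun 0 + (-83/31) = -83/31, ring 0 + 1 = 1, arm 0 + 0 = 0
asked cell (row1, sun) = 0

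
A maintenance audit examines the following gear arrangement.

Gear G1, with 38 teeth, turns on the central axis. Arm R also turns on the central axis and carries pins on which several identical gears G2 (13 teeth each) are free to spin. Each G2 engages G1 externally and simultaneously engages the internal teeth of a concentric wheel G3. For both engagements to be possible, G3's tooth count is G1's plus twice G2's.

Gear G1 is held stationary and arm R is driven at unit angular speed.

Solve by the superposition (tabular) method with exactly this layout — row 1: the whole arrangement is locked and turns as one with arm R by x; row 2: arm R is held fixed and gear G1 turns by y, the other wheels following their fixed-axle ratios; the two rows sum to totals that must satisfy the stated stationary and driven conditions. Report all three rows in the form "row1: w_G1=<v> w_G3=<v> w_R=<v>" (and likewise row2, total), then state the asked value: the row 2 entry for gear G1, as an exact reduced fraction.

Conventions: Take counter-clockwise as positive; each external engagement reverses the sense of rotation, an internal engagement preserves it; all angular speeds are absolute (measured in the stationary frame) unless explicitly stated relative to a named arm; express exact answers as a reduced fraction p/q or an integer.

class = planetary set [G3 = 38+2·13 = 64; Willis about the carrier]
row 1: whole set turns with the arm by x
row 2 (arm held, sun turns y): ω_ring = −(38/64)·y, ω_arm = 0
boundary: total ω_sun = x + y = 0 and total ω_arm = x = 1  ⇒  y = -1, x = 1
row 2 ring = −(38/64)·(-1) = 19/32
totals (row 1 + row 2): sun 1 + (-1) = 0, ring 1 + 19/32 = 51/32, arm 1 + 0 = 1
asked cell (row2, sun) = -1

row1: w_G1=1 w_G3=1 w_R=1
row2: w_G1=-1 w_G3=19/32 w_R=0
total: w_G1=0 w_G3=51/32 w_R=1
asked value: -1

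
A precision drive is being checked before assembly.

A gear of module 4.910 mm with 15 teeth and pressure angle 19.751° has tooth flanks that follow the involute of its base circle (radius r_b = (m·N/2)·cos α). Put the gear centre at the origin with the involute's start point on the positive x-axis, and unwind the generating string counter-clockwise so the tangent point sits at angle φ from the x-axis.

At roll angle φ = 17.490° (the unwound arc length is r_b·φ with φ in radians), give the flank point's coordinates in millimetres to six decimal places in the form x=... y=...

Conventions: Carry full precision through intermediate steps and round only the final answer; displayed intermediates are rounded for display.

class = single-mesh tooth geometry [base-circle involute, m = 4.910, 15T]
pitch radius r_p = m·N/2 = 4.910·15/2 = 36.825000
base radius r_b = r_p·cos α = 36.825000·cos 19.751° = 34.658590
roll angle φ = 17.490° = 0.30525809 rad
x = r_b·(cos φ + φ·sin φ) = 36.235953
y = r_b·(sin φ − φ·cos φ) = 0.325566

x=36.235953 y=0.325566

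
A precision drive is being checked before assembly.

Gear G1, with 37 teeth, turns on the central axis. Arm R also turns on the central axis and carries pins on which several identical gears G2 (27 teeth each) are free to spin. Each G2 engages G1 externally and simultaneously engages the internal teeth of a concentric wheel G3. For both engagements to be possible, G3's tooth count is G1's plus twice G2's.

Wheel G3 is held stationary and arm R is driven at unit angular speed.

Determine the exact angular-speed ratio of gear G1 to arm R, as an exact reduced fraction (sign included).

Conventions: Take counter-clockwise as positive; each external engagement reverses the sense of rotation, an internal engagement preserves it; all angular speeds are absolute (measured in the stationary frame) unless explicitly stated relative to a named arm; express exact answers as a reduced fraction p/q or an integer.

class = planetary set [G3 = 37+2·27 = 91; Willis about the carrier]
ring teeth: 37 + 2·27 = 91
37(ω_sun−ω_arm) = −91(ω_ring−ω_arm),  ω_ring = 0, ω_arm = 1
ω_sun = 1 − (91/37)(0−1) = 128/37
ω_out/ω_in = 128/37

128/37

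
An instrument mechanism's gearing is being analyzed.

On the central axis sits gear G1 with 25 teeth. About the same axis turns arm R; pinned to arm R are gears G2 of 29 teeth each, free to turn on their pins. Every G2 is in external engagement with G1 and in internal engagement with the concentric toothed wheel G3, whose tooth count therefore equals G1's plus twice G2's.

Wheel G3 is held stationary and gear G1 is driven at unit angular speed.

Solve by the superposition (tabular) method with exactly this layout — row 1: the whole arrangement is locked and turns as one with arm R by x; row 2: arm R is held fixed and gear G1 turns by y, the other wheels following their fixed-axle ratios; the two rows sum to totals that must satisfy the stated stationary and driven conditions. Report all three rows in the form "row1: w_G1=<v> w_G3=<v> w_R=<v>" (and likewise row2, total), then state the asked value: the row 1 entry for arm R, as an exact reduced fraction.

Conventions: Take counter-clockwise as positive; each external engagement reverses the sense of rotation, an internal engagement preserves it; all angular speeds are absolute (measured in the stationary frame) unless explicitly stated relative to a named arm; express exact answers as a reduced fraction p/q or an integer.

row1: w_G1=25/108 w_G3=25/108 w_R=25/108
row2: w_G1=83/108 w_G3=-25/108 w_R=0
total: w_G1=1 w_G3=0 w_R=25/108
asked value: 25/108

class = planetary set [G3 = 25+2·29 = 83; Willis about the carrier]
row 1: whole set turns with the arm by x
row 2: sun turns y, ring = −(25/83)·y, arm 0
boundary: total ω_ring = x − (25/83)·y = 0 and total ω_sun = x + y = 1  ⇒  y = 83/108, x = 25/108
row 2 ring = −(25/83)·83/108 = -25/108
totals (row 1 + row 2): sun 25/108 + 83/108 = 1, ring 25/108 + (-25/108) = 0, arm 25/108 + 0 = 25/108
asked cell (row1, arm) = 25/108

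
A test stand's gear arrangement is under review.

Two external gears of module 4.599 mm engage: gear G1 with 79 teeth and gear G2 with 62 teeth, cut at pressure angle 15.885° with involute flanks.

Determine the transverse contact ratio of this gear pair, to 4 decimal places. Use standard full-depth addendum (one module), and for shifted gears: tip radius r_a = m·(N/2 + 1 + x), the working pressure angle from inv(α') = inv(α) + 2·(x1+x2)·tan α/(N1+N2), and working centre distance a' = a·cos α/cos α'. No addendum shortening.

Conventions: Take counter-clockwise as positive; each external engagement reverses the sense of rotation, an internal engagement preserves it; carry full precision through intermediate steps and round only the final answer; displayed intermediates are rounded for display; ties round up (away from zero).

class = single-mesh tooth geometry [involute pair 79T × 62T, m = 4.599]
base radii: r_b1 = 174.723430, r_b2 = 137.124717
tip radii: r_a1 = 186.259500, r_a2 = 147.168000
no profile shift: α' = α, a' = a
action lengths: √(r_a1²−r_b1²) = 64.531576, √(r_a2²−r_b2²) = 53.434372
base pitch p_b = π·m·cos α = 13.896452
CR = (64.531576 + 53.434372 − 324.229500·sin 15.88500°)/13.896452 = 2.102834
contact ratio ≈ 2.1028

2.1028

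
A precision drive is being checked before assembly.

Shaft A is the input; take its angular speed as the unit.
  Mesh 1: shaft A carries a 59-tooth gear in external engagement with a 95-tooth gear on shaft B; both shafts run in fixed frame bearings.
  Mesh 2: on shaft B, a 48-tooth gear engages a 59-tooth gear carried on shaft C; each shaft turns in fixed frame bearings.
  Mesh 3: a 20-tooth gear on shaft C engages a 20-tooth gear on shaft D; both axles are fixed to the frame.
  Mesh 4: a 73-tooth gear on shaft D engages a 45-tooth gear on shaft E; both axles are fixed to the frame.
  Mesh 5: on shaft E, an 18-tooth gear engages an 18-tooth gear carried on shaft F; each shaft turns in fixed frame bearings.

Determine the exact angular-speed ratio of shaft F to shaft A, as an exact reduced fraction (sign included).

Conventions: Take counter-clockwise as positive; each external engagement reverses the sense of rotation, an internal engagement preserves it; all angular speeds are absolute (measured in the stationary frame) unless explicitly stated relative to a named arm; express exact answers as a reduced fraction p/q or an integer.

class = fixed-axis compound train [5 meshes; 5 ratios multiply, 5 sense flips]
mesh 1 [59T→95T]: running ratio 59/95, sense −
mesh 2 [48T→59T]: running ratio 48/95, sense +
mesh 3 [20T→20T]: running ratio 48/95, sense −
mesh 4 [73T→45T]: running ratio 1168/1425, sense +
mesh 5 [18T→18T]: running ratio 1168/1425, sense −
ω_out/ω_in = -1168/1425

-1168/1425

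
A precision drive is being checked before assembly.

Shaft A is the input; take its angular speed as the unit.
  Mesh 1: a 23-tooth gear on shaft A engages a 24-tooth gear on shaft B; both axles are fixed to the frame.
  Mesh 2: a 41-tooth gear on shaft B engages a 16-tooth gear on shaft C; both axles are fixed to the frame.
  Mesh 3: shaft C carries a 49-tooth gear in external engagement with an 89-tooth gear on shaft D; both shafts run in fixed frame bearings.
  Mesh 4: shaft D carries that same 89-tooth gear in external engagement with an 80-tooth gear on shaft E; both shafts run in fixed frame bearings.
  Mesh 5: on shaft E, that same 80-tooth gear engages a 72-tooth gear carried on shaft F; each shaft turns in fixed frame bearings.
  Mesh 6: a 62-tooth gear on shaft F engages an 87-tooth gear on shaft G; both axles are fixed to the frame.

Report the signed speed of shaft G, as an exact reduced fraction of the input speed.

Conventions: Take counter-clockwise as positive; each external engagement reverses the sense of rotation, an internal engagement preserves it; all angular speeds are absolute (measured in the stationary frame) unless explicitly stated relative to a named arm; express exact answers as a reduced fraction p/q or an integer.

6-mesh fixed-axis compound train (all bearings frame-fixed)
mesh 1 [23T→24T]: |ω|/ω_in = 1×23/24 = 23/24, sense flips to −
mesh 2 [41T→16T]: |ω|/ω_in = (23/24)×41/16 = 943/384, sense flips to +
mesh 3 [49T→89T]: |ω|/ω_in = (943/384)×49/89 = 46207/34176, sense flips to −
mesh 4 [89T→80T]: |ω|/ω_in = (46207/34176)×89/80 = 46207/30720, sense flips to +
mesh 5 [80T→72T]: |ω|/ω_in = (46207/30720)×80/72 = 46207/27648, sense flips to −
mesh 6 [62T→87T]: |ω|/ω_in = (46207/27648)×62/87 = 1432417/1202688, sense flips to +
signed output speed (× input speed) = 1432417/1202688

1432417/1202688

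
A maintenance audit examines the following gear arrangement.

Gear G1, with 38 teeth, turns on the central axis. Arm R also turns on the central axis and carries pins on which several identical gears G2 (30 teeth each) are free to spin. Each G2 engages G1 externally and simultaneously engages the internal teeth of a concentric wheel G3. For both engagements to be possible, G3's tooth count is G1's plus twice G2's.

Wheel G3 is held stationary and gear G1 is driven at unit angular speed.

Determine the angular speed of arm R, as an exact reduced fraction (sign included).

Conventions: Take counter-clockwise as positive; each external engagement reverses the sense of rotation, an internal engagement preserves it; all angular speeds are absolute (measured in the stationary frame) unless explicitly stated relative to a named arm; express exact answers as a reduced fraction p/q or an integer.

class = planetary set [G3 = 38+2·30 = 98; Willis about the carrier]
ring teeth: 38 + 2·30 = 98
38(ω_sun−ω_arm) = −98(ω_ring−ω_arm),  ω_ring = 0, ω_sun = 1
38(1−ω_arm) = −98(0−ω_arm)  ⇒  136·ω_arm = 38  ⇒  ω_arm = 19/68
exact speed ratio = 19/68

19/68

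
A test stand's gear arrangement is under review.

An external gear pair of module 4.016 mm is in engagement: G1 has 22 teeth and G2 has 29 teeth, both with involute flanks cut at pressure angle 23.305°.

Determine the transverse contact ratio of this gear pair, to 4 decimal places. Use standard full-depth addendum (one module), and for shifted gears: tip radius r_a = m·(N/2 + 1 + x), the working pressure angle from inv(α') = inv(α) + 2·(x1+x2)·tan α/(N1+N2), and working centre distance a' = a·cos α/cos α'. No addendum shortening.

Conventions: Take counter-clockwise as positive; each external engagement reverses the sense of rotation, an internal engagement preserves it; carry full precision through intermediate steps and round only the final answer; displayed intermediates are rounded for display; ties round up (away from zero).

1.4969

topology: single-mesh involute geometry — m = 4.016, 22T/29T pair
base radii: r_b1 = 40.571762, r_b2 = 53.480959
tip radii: r_a1 = 48.192000, r_a2 = 62.248000
no profile shift: α' = α, a' = a
action lengths: √(r_a1²−r_b1²) = 26.007710, √(r_a2²−r_b2²) = 31.852794
base pitch p_b = π·m·cos α = 11.587268
CR = (26.007710 + 31.852794 − 102.408000·sin 23.30500°)/11.587268 = 1.496925
contact ratio ≈ 1.4969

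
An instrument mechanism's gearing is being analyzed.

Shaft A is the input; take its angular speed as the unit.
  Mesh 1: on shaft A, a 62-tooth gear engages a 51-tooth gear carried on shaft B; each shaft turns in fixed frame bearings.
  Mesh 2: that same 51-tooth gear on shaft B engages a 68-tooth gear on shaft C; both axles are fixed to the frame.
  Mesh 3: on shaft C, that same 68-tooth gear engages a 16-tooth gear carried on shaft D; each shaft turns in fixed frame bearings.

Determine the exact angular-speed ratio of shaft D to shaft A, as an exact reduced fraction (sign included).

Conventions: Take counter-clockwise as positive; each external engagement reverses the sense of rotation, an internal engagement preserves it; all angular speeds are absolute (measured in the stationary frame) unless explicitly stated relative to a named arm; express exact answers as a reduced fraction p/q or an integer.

class = fixed-axis compound train [3 meshes; 3 ratios multiply, 3 sense flips]
mesh 1 [62T→51T]: running ratio 62/51, sense −
mesh 2 [51T→68T]: running ratio 31/34, sense +
mesh 3 [68T→16T]: running ratio 31/8, sense −
ω_out/ω_in = -31/8

-31/8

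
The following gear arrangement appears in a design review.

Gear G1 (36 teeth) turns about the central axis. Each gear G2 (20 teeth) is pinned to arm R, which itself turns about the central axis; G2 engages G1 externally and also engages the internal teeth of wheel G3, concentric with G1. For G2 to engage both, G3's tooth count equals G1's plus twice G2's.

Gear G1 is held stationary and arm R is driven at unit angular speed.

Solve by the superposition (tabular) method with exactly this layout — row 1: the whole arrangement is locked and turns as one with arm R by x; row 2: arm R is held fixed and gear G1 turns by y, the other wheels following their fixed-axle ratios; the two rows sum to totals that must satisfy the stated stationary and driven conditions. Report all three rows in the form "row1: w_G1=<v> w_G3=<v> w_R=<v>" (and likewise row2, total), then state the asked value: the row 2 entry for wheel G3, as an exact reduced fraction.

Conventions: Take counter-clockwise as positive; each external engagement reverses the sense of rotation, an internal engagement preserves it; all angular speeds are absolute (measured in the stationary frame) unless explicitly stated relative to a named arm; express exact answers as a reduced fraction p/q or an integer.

row1: w_G1=1 w_G3=1 w_R=1
row2: w_G1=-1 w_G3=9/19 w_R=0
total: w_G1=0 w_G3=28/19 w_R=1
asked value: 9/19

recognized (axles ride arm R): planetary set, 36/20/76 teeth
row 1 — lock + rotate with arm: ω_sun = ω_ring = ω_arm = x
superposition row 2 [arm held]: sun y, ring −(36/76)·y, arm 0
boundary: total ω_sun = x + y = 0 and total ω_arm = x = 1  ⇒  y = -1, x = 1
row 2 ring = −(36/76)·(-1) = 9/19
totals (row 1 + row 2): sun 1 + (-1) = 0, ring 1 + 9/19 = 28/19, arm 1 + 0 = 1
asked cell (row2, ring) = 9/19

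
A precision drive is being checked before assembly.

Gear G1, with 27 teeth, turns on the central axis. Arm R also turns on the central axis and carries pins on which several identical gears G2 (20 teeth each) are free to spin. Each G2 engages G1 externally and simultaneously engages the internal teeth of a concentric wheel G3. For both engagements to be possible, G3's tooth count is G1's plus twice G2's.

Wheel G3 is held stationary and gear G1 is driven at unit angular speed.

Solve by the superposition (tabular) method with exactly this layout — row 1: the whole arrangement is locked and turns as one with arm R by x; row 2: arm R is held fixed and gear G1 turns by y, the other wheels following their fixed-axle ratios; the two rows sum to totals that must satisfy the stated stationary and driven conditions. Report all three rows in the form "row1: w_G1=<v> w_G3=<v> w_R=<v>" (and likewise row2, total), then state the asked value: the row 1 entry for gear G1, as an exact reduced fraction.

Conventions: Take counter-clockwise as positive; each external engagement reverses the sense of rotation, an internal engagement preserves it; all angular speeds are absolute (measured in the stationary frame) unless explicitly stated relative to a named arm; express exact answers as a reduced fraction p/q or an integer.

recognized (axles ride arm R): planetary set, 27/20/67 teeth
row 1 (train locked, turned with arm): all members turn x
row 2 — arm fixed, fixed-axis ratios: sun y, ring −(27/67)·y, arm 0
boundary: total ω_ring = x − (27/67)·y = 0 and total ω_sun = x + y = 1  ⇒  y = 67/94, x = 27/94
row 2 ring = −(27/67)·67/94 = -27/94
totals (row 1 + row 2): sun 27/94 + 67/94 = 1, ring 27/94 + (-27/94) = 0, arm 27/94 + 0 = 27/94
asked cell (row1, sun) = 27/94

row1: w_G1=27/94 w_G3=27/94 w_R=27/94
row2: w_G1=67/94 w_G3=-27/94 w_R=0
total: w_G1=1 w_G3=0 w_R=27/94
asked value: 27/94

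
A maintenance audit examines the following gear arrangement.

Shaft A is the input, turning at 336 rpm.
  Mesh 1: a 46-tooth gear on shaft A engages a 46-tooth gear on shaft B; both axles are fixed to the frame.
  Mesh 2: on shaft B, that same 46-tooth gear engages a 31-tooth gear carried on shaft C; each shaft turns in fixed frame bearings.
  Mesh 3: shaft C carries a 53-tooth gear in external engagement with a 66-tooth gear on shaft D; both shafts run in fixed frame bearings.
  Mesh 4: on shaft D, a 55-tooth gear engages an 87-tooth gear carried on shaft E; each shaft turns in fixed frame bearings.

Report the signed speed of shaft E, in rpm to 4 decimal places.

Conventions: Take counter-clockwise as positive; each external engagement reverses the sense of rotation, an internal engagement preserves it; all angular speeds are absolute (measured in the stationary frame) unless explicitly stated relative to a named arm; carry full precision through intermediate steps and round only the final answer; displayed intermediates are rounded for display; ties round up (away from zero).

class = fixed-axis compound train [4 meshes; 4 ratios multiply, 4 sense flips]
mesh 1 [46T→46T]: ω = 336.0000×46/46 = 336.0000 rpm, sense flips to −
mesh 2 [46T→31T]: ω = 336.0000×46/31 = 498.5806 rpm, sense flips to +
mesh 3 [53T→66T]: ω = 498.5806×53/66 = 400.3754 rpm, sense flips to −
mesh 4 [55T→87T]: ω = 400.3754×55/87 = 253.1109 rpm, sense flips to +
signed output speed = +253.1109 rpm

+253.1109 rpm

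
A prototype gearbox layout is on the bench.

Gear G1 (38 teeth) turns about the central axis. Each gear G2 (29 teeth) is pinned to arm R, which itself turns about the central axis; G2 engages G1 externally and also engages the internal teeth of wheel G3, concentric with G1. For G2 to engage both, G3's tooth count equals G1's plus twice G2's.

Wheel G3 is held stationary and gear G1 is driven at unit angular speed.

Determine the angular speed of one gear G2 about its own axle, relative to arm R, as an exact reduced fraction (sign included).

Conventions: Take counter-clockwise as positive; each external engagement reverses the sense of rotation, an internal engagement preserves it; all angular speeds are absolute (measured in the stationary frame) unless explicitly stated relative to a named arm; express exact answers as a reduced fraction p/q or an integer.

class = planetary set [G3 = 38+2·29 = 96; Willis about the carrier]
ring teeth: 38 + 2·29 = 96
38(ω_sun−ω_arm) = −96(ω_ring−ω_arm),  ω_ring = 0, ω_sun = 1
38(1−ω_arm) = −96(0−ω_arm)  ⇒  134·ω_arm = 38  ⇒  ω_arm = 19/67
sun–planet mesh: 38·(1−19/67) = −29·(ω_p−ω_arm)  ⇒  ω_p−ω_arm = -1824/1943
exact speed ratio = -1824/1943

-1824/1943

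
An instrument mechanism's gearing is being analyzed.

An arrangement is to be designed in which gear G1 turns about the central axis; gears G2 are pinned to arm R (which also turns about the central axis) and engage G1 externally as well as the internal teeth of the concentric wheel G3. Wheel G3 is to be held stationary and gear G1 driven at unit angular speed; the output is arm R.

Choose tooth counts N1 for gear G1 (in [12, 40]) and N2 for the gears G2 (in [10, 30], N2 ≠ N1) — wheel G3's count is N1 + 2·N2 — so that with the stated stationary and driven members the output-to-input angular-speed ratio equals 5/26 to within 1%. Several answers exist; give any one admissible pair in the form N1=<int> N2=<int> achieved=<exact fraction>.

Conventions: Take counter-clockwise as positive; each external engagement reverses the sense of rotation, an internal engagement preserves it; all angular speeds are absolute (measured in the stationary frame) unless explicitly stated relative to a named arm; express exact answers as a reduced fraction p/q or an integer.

N1=15 N2=24 achieved=5/26

design class (target 5/26): planetary set
Willis with ω_ring = 0: ω_arm/ω_sun = N1/(N1+N3); set equal to 5/26  ⇒  N3/N1 = 1/(5/26) − 1 = 21/5
N3 = N1 + 2·N2  ⇒  N2/N1 = (N3/N1 − 1)/2 = (21/5 − 1)/2 = 8/5
smallest multiple with N1 ≥ 12 and N2 ≥ 10: k = 3  ⇒  N1 = 3·5 = 15, N2 = 3·8 = 24 (N1 ≤ 40, N2 ≤ 30, N2 ≠ N1 ✓), N3 = 15 + 2·24 = 63
check: N1/(N1+N3) with N1 = 15, N3 = 63 gives 5/26; |achieved − target| = 0 ≤ 1/520 ✓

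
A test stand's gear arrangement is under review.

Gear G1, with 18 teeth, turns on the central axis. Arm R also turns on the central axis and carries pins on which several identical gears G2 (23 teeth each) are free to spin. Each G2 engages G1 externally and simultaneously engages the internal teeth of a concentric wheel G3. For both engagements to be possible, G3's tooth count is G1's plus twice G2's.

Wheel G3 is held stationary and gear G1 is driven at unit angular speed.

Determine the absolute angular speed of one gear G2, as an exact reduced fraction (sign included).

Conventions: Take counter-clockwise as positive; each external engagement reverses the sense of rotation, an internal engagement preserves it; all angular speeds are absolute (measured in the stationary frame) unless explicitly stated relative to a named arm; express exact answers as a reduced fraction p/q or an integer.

-9/23

planetary set (18T centre, 23T on arm, 64T internal) — Willis relation
ring teeth: 18 + 2·23 = 64
18(ω_sun−ω_arm) = −64(ω_ring−ω_arm),  ω_ring = 0, ω_sun = 1
18(1−ω_arm) = −64(0−ω_arm)  ⇒  82·ω_arm = 18  ⇒  ω_arm = 9/41
sun–planet mesh: 18·(1−9/41) = −23·(ω_p−ω_arm)  ⇒  ω_p−ω_arm = -576/943
ω_p = 9/41 − 576/943 = -9/23
exact speed ratio = -9/23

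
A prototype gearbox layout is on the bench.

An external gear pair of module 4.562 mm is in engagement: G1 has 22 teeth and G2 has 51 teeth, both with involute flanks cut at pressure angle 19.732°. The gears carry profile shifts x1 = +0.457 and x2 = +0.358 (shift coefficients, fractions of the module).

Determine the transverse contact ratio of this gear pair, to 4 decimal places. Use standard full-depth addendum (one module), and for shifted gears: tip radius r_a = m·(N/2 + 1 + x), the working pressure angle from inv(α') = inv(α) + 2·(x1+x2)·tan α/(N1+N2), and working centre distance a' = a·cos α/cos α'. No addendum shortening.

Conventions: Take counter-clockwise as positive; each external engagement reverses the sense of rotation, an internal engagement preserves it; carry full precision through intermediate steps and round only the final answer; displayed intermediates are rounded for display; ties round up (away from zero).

recognized (one external pair, fixed centres): single-mesh tooth geometry, m = 4.562, N1 = 22, N2 = 51
base radii: r_b1 = 47.235420, r_b2 = 109.500291
tip radii: r_a1 = 56.828834, r_a2 = 122.526196
inv(α') = inv(19.732°) + 2·(+0.457+0.358)·tan α/(22+51) = 0.02230263  ⇒  α' = 22.75985°
a' = a·cos α / cos α' = 166.5130·cos 19.732°/cos 22.75985° = 169.970553
action lengths: √(r_a1²−r_b1²) = 31.596384, √(r_a2²−r_b2²) = 54.975949
base pitch p_b = π·m·cos α = 13.490404
CR = (31.596384 + 54.975949 − 169.970553·sin 22.75985°)/13.490404 = 1.543017
contact ratio ≈ 1.5430

1.5430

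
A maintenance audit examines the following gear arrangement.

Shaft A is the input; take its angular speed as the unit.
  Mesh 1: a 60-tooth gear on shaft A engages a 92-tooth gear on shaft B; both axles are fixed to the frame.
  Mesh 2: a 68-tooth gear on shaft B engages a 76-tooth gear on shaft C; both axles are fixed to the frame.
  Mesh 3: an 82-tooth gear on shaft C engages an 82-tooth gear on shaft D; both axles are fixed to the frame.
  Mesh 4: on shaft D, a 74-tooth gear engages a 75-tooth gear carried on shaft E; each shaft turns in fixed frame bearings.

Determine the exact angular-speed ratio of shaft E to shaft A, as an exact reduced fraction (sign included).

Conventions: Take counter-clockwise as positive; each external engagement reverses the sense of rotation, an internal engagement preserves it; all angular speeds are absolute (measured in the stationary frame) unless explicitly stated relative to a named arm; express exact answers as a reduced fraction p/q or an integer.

1258/2185

class = fixed-axis compound train [4 meshes; 4 ratios multiply, 4 sense flips]
mesh 1 [60T→92T]: running ratio 15/23, sense −
mesh 2 [68T→76T]: running ratio 255/437, sense +
mesh 3 [82T→82T]: running ratio 255/437, sense −
mesh 4 [74T→75T]: running ratio 1258/2185, sense +
ω_out/ω_in = 1258/2185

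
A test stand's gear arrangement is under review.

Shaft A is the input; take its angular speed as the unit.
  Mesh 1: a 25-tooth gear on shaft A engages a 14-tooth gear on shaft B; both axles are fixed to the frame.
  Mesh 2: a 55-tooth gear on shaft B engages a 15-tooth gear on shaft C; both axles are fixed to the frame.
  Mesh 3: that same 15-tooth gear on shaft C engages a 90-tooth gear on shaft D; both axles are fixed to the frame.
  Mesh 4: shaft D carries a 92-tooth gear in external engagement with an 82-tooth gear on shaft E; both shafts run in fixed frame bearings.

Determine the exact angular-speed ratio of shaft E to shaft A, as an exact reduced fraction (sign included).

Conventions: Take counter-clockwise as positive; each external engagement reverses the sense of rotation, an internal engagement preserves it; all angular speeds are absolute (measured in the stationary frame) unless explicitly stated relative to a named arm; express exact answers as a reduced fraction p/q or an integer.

6325/5166

class = fixed-axis compound train [4 meshes; 4 ratios multiply, 4 sense flips]
mesh 1 [25T→14T]: running ratio 25/14, sense −
mesh 2 [55T→15T]: running ratio 275/42, sense +
mesh 3 [15T→90T]: running ratio 275/252, sense −
mesh 4 [92T→82T]: running ratio 6325/5166, sense +
ω_out/ω_in = 6325/5166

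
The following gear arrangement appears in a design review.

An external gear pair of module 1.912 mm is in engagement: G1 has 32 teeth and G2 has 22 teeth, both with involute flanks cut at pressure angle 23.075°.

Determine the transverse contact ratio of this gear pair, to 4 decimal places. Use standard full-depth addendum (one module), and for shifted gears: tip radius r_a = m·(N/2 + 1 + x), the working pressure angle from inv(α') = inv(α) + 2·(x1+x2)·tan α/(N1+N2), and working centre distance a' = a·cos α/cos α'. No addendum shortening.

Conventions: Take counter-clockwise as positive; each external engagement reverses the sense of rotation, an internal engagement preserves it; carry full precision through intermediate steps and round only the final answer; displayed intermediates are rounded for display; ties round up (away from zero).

1.5123

single-mesh involute tooth geometry (32T engaging 22T at module 1.912)
base radii: r_b1 = 28.144414, r_b2 = 19.349284
tip radii: r_a1 = 32.504000, r_a2 = 22.944000
no profile shift: α' = α, a' = a
action lengths: √(r_a1²−r_b1²) = 16.260443, √(r_a2²−r_b2²) = 12.330139
base pitch p_b = π·m·cos α = 5.526143
CR = (16.260443 + 12.330139 − 51.624000·sin 23.07500°)/5.526143 = 1.512319
contact ratio ≈ 1.5123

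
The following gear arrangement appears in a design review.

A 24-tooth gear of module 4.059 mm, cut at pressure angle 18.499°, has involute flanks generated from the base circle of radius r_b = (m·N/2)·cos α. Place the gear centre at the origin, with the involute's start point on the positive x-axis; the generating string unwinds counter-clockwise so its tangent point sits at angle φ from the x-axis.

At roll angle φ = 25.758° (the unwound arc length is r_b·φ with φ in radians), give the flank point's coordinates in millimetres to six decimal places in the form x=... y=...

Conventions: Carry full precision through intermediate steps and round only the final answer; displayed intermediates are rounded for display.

x=50.625767 y=1.370894

single-mesh involute tooth geometry (24T wheel at module 4.059)
pitch radius r_p = m·N/2 = 4.059·24/2 = 48.708000
base radius r_b = r_p·cos α = 48.708000·cos 18.499° = 46.191218
roll angle φ = 25.758° = 0.44956191 rad
x = r_b·(cos φ + φ·sin φ) = 50.625767
y = r_b·(sin φ − φ·cos φ) = 1.370894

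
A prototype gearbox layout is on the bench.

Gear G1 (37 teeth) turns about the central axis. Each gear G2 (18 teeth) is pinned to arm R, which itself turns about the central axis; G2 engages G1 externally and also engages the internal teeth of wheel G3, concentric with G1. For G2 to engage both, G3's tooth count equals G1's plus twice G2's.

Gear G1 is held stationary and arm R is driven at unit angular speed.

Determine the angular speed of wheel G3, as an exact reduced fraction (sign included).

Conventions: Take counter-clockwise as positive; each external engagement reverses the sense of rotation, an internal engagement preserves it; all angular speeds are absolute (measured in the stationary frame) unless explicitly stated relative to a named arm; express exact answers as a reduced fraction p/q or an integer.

110/73

class = planetary set [G3 = 37+2·18 = 73; Willis about the carrier]
ring teeth: 37 + 2·18 = 73
37(ω_sun−ω_arm) = −73(ω_ring−ω_arm),  ω_sun = 0, ω_arm = 1
ω_ring = 1 − (37/73)(0−1) = 110/73
exact speed ratio = 110/73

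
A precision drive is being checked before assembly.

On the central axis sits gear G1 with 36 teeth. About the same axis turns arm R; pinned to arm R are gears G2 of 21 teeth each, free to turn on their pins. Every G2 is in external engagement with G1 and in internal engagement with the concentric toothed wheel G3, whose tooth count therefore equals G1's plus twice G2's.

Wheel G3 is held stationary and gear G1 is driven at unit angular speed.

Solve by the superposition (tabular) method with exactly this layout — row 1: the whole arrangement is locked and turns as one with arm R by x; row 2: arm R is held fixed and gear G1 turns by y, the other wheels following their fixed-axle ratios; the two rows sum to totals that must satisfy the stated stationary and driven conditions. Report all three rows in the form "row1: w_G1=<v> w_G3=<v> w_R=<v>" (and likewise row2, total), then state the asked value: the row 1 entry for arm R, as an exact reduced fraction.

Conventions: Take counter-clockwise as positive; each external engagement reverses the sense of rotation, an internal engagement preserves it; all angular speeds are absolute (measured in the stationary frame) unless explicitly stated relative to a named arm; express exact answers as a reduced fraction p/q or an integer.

row1: w_G1=6/19 w_G3=6/19 w_R=6/19
row2: w_G1=13/19 w_G3=-6/19 w_R=0
total: w_G1=1 w_G3=0 w_R=6/19
asked value: 6/19

planetary set (36T centre, 21T on arm, 78T internal) — Willis relation
superposition row 1 [locked train]: every member turns x
row 2 — arm fixed, fixed-axis ratios: sun y, ring −(36/78)·y, arm 0
boundary: total ω_ring = x − (36/78)·y = 0 and total ω_sun = x + y = 1  ⇒  y = 13/19, x = 6/19
row 2 ring = −(36/78)·13/19 = -6/19
totals (row 1 + row 2): sun 6/19 + 13/19 = 1, ring 6/19 + (-6/19) = 0, arm 6/19 + 0 = 6/19
asked cell (row1, arm) = 6/19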